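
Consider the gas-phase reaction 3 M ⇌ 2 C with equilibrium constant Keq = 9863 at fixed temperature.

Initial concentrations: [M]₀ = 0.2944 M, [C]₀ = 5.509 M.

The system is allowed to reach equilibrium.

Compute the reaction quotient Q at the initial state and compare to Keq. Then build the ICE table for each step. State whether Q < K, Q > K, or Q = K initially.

Q₀ = 1189 vs Keq = 9863 ⇒ Q<K, forward
Step 1:
                   M          C
  I           0.2944      5.509
  C          -0.1472    0.09815
  E           0.1472      5.607
  solve Keq expr → x = 0.04908; check Q = 9863

Q₀ = 1189; Q < K (proceeds forward)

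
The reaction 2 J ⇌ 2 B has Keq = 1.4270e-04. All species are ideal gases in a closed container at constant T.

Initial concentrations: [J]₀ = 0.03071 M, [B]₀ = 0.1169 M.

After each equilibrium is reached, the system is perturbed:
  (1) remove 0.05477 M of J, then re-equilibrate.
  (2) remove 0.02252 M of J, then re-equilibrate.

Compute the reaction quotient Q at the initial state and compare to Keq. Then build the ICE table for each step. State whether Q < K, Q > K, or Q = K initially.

Q₀ = 14.49 vs Keq = 1.4270e-04 ⇒ Q>K, reverse
Step 1:
                   J          B
  I          0.03071     0.1169
  C           0.1152    -0.1152
  E           0.1459   0.001742
  solve Keq expr → x = -0.05758; check Q = 1.4270e-04
Then remove 0.05477 M of J.
Step 2:
                   J          B
  I           0.0911   0.001742
  C       6.4654e-04 -6.4654e-04
  E          0.09174   0.001096
  solve Keq expr → x = -3.2327e-04; check Q = 1.4270e-04
Then remove 0.02252 M of J.
Step 3:
                   J          B
  I          0.06922   0.001096
  C       2.6584e-04 -2.6584e-04
  E          0.06949 8.3011e-04
  solve Keq expr → x = -1.3292e-04; check Q = 1.4270e-04

Q₀ = 14.49; Q > K (proceeds reverse)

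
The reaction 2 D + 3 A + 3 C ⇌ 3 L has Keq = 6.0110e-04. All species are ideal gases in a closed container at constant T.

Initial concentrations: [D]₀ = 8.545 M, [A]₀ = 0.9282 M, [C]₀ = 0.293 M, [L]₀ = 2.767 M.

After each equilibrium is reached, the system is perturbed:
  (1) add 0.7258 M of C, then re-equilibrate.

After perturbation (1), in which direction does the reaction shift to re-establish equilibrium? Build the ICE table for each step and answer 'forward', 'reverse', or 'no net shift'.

Direction: forward

Q₀ = 14.42 vs Keq = 6.0110e-04 ⇒ Q>K, reverse
Step 1:
                  D         A         C         L
  Initial     8.545    0.9282     0.293     2.767
  Change     0.9014     1.352     1.352    -1.352
  Equil       9.446      2.28     1.645     1.415
  solve Keq expr → x = -0.4507; check Q = 6.0110e-04
Then add 0.7258 M of C.
Step 2:
                  D         A         C         L
  Initial     9.446      2.28     2.371     1.415
  Change    -0.1515   -0.2272   -0.2272    0.2272
  Equil       9.295     2.053     2.144     1.642
  solve Keq expr → x = 0.07575; check Q = 6.0110e-04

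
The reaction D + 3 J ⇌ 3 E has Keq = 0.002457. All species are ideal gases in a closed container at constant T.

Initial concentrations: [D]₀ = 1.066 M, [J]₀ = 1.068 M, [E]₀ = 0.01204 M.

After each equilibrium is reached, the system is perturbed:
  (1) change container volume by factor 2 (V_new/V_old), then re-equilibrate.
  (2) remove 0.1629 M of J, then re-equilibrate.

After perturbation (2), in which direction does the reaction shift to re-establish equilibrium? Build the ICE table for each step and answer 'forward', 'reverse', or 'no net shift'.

Direction: reverse

Q₀ = 1.3440e-06 vs Keq = 0.002457 ⇒ Q<K, forward
Step 1:
                    D           J           E
  Initial       1.066       1.068     0.01204
  Change     -0.03912     -0.1174      0.1174
  Equil         1.027      0.9506      0.1294
  solve Keq expr → x = 0.03912; check Q = 0.002457
Then change container volume by factor 2 (V_new/V_old).
Step 2:
                    D           J           E
  Initial      0.5134      0.4753     0.06471
  Change     0.003975     0.01193    -0.01193
  Equil        0.5174      0.4872     0.05278
  solve Keq expr → x = -0.003975; check Q = 0.002457
Then remove 0.1629 M of J.
Step 3:
                    D           J           E
  Initial      0.5174      0.3243     0.05278
  Change      0.00527     0.01581    -0.01581
  Equil        0.5227      0.3401     0.03697
  solve Keq expr → x = -0.00527; check Q = 0.002457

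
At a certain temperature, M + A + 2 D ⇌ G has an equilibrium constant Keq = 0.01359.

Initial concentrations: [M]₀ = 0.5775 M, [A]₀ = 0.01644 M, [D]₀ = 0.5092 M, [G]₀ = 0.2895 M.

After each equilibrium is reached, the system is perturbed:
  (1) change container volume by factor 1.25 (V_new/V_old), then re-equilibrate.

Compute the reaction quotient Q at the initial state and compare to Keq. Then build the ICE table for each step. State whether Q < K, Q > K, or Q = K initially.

Q₀ = 117.6; Q > K (proceeds reverse)

Q₀ = 117.6 vs Keq = 0.01359 ⇒ Q>K, reverse
Step 1:
                  M         A         D         G
  I          0.5775   0.01644    0.5092    0.2895
  C          0.2854    0.2854    0.5707   -0.2854
  E          0.8629    0.3018      1.08  0.004128
  solve Keq expr → x = -0.2854; check Q = 0.01359
Then change container volume by factor 1.25 (V_new/V_old).
Step 2:
                  M         A         D         G
  I          0.6903    0.2414     0.864  0.003302
  C        0.001584  0.001584  0.003168 -0.001584
  E          0.6919     0.243    0.8671  0.001718
  solve Keq expr → x = -0.001584; check Q = 0.01359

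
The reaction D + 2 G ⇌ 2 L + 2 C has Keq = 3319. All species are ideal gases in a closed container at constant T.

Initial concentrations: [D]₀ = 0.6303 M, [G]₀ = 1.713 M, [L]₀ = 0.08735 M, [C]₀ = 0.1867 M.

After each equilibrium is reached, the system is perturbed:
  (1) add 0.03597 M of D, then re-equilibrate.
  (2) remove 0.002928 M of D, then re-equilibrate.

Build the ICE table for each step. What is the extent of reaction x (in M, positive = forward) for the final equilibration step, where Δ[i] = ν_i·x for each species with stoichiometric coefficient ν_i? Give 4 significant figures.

x = -0.002594 M

Q₀ = 1.4380e-04 vs Keq = 3319 ⇒ Q<K, forward
Step 1:
                  D         G         L         C
  Initial    0.6303     1.713   0.08735    0.1867
  Change    -0.6251     -1.25      1.25      1.25
  Equil    0.005196    0.4628     1.338     1.437
  solve Keq expr → x = 0.6251; check Q = 3319
Then add 0.03597 M of D.
Step 2:
                  D         G         L         C
  Initial   0.04117    0.4628     1.338     1.437
  Change   -0.03269  -0.06538   0.06538   0.06538
  Equil    0.008474    0.3974     1.403     1.502
  solve Keq expr → x = 0.03269; check Q = 3319
Then remove 0.002928 M of D.
Step 3:
                  D         G         L         C
  Initial  0.005546    0.3974     1.403     1.502
  Change   0.002594  0.005187 -0.005187 -0.005187
  Equil     0.00814    0.4026     1.398     1.497
  solve Keq expr → x = -0.002594; check Q = 3319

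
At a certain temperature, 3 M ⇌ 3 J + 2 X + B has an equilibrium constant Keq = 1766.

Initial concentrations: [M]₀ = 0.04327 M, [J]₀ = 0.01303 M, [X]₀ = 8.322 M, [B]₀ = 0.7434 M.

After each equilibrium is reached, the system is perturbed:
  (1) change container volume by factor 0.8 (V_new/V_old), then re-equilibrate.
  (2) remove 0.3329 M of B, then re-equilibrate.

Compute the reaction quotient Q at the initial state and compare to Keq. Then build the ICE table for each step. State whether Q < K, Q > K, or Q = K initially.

Q₀ = 1.406; Q < K (proceeds forward)

Q₀ = 1.406 vs Keq = 1766 ⇒ Q<K, forward
Step 1:
                   M          J          X          B
  init       0.04327    0.01303      8.322     0.7434
  Δ         -0.02996    0.02996    0.01997   0.009986
  eq         0.01331    0.04299      8.342     0.7534
  solve Keq expr → x = 0.009986; check Q = 1766
Then change container volume by factor 0.8 (V_new/V_old).
Step 2:
                   M          J          X          B
  init       0.01664    0.05374      10.43     0.9417
  Δ         0.002992  -0.002992  -0.001995 -9.9738e-04
  eq         0.01963    0.05074      10.43     0.9407
  solve Keq expr → x = -9.9738e-04; check Q = 1766
Then remove 0.3329 M of B.
Step 3:
                   M          J          X          B
  init       0.01963    0.05074      10.43     0.6078
  Δ        -0.001987   0.001987   0.001325 6.6239e-04
  eq         0.01764    0.05273      10.43     0.6085
  solve Keq expr → x = 6.6239e-04; check Q = 1766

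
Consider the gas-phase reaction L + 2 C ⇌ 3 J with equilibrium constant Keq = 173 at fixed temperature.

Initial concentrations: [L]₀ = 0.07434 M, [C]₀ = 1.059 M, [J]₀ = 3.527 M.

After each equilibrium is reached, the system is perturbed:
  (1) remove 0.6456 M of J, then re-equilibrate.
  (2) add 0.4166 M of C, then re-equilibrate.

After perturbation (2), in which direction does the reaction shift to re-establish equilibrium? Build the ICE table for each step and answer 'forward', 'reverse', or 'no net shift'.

Q₀ = 526.3 vs Keq = 173 ⇒ Q>K, reverse
Step 1:
                  L         C         J
  init      0.07434     1.059     3.527
  Δ         0.07127    0.1425   -0.2138
  eq         0.1456     1.202     3.313
  solve Keq expr → x = -0.07127; check Q = 173
Then remove 0.6456 M of J.
Step 2:
                  L         C         J
  init       0.1456     1.202     2.668
  Δ         -0.0436  -0.08721    0.1308
  eq          0.102     1.114     2.798
  solve Keq expr → x = 0.0436; check Q = 173
Then add 0.4166 M of C.
Step 3:
                  L         C         J
  init        0.102     1.531     2.798
  Δ        -0.03552  -0.07105    0.1066
  eq        0.06649      1.46     2.905
  solve Keq expr → x = 0.03552; check Q = 173

Direction: forward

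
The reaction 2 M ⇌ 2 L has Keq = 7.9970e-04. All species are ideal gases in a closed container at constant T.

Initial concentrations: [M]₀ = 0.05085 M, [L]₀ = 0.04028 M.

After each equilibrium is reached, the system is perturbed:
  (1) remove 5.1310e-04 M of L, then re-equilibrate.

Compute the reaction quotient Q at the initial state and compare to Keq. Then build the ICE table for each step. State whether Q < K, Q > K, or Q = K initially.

Q₀ = 0.6275 vs Keq = 7.9970e-04 ⇒ Q>K, reverse
Step 1:
                    M           L
  I           0.05085     0.04028
  C           0.03777    -0.03777
  E           0.08862    0.002506
  solve Keq expr → x = -0.01889; check Q = 7.9970e-04
Then remove 5.1310e-04 M of L.
Step 2:
                    M           L
  I           0.08862    0.001993
  C       -4.9899e-04  4.9899e-04
  E           0.08812    0.002492
  solve Keq expr → x = 2.4949e-04; check Q = 7.9970e-04

Q₀ = 0.6275; Q > K (proceeds reverse)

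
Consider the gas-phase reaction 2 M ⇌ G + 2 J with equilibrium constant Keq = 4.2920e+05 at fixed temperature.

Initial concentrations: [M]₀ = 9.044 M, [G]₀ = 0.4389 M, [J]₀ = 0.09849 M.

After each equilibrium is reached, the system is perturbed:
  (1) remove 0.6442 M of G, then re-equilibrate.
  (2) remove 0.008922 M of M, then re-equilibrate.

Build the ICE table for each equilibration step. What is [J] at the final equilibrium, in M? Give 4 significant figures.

Q₀ = 5.2051e-05 vs Keq = 4.2920e+05 ⇒ Q<K, forward
Step 1:
                   M          G          J
  Initial      9.044     0.4389    0.09849
  Change      -9.013      4.507      9.013
  Equil      0.03093      4.945      9.112
  solve Keq expr → x = 4.507; check Q = 4.2920e+05
Then remove 0.6442 M of G.
Step 2:
                   M          G          J
  Initial    0.03093      4.301      9.112
  Change   -0.002075   0.001037   0.002075
  Equil      0.02885      4.302      9.114
  solve Keq expr → x = 0.001037; check Q = 4.2920e+05
Then remove 0.008922 M of M.
Step 3:
                   M          G          J
  Initial    0.01993      4.302      9.114
  Change    0.008879   -0.00444  -0.008879
  Equil      0.02881      4.298      9.105
  solve Keq expr → x = -0.00444; check Q = 4.2920e+05

[J]_eq = 9.105 M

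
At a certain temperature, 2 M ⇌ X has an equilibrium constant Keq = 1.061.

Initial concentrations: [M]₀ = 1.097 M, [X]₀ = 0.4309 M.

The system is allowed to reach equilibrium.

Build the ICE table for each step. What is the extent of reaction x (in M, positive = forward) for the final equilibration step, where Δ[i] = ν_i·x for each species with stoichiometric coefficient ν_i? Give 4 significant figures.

Q₀ = 0.3581 vs Keq = 1.061 ⇒ Q<K, forward
Step 1:
                   M          X
  Initial      1.097     0.4309
  Change     -0.3434     0.1717
  Equil       0.7536     0.6026
  solve Keq expr → x = 0.1717; check Q = 1.061

x = 0.1717 M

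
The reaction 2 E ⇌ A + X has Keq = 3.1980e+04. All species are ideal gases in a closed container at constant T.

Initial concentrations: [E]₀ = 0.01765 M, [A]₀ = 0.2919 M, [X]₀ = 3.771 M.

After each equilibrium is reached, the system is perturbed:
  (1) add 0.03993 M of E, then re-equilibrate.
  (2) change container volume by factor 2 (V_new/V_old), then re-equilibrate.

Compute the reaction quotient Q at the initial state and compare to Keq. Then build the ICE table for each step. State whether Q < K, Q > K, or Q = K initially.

Q₀ = 3533; Q < K (proceeds forward)

Q₀ = 3533 vs Keq = 3.1980e+04 ⇒ Q<K, forward
Step 1:
                   E          A          X
  init       0.01765     0.2919      3.771
  Δ         -0.01172    0.00586    0.00586
  eq         0.00593     0.2978      3.777
  solve Keq expr → x = 0.00586; check Q = 3.1980e+04
Then add 0.03993 M of E.
Step 2:
                   E          A          X
  init       0.04586     0.2978      3.777
  Δ         -0.03972    0.01986    0.01986
  eq        0.006141     0.3176      3.797
  solve Keq expr → x = 0.01986; check Q = 3.1980e+04
Then change container volume by factor 2 (V_new/V_old).
Step 3:
                   E          A          X
  init       0.00307     0.1588      1.898
  Δ                0          0          0
  eq         0.00307     0.1588      1.898
  solve Keq expr → x = 0; check Q = 3.1980e+04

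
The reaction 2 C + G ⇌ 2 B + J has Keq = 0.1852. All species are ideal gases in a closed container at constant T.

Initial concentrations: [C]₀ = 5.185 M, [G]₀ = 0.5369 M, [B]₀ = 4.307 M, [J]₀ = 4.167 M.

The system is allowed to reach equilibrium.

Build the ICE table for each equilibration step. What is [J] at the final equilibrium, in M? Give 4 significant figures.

[J]_eq = 3.125 M

Q₀ = 5.355 vs Keq = 0.1852 ⇒ Q>K, reverse
Step 1:
                  C         G         B         J
  Initial     5.185    0.5369     4.307     4.167
  Change      2.084     1.042    -2.084    -1.042
  Equil       7.269     1.579     2.223     3.125
  solve Keq expr → x = -1.042; check Q = 0.1852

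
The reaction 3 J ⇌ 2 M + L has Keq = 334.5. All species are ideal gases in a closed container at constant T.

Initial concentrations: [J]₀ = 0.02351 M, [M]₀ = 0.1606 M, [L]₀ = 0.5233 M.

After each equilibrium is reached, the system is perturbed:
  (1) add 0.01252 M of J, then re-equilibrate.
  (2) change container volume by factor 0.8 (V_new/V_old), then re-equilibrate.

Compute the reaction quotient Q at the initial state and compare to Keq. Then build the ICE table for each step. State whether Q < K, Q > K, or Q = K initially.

Q₀ = 1039; Q > K (proceeds reverse)

Q₀ = 1039 vs Keq = 334.5 ⇒ Q>K, reverse
Step 1:
                  J         M         L
  Initial   0.02351    0.1606    0.5233
  Change   0.009784 -0.006523 -0.003261
  Equil     0.03329    0.1541      0.52
  solve Keq expr → x = -0.003261; check Q = 334.5
Then add 0.01252 M of J.
Step 2:
                  J         M         L
  Initial   0.04581    0.1541      0.52
  Change   -0.01136   0.00757  0.003785
  Equil     0.03446    0.1616    0.5238
  solve Keq expr → x = 0.003785; check Q = 334.5
Then change container volume by factor 0.8 (V_new/V_old).
Step 3:
                  J         M         L
  Initial   0.04307    0.2021    0.6548
  Change          0         0         0
  Equil     0.04307    0.2021    0.6548
  solve Keq expr → x = 0; check Q = 334.5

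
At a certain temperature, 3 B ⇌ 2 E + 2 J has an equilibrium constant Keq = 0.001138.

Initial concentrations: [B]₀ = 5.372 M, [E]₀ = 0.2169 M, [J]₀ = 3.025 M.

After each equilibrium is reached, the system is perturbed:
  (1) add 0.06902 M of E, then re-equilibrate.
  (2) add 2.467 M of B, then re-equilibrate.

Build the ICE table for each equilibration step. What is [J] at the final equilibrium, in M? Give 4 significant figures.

[J]_eq = 2.989 M

Q₀ = 0.002777 vs Keq = 0.001138 ⇒ Q>K, reverse
Step 1:
                  B         E         J
  init        5.372    0.2169     3.025
  Δ          0.1058  -0.07052  -0.07052
  eq          5.478    0.1464     2.954
  solve Keq expr → x = -0.03526; check Q = 0.001138
Then add 0.06902 M of E.
Step 2:
                  B         E         J
  init        5.478    0.2154     2.954
  Δ         0.09308  -0.06205  -0.06205
  eq          5.571    0.1534     2.892
  solve Keq expr → x = -0.03103; check Q = 0.001138
Then add 2.467 M of B.
Step 3:
                  B         E         J
  init        8.038    0.1534     2.892
  Δ         -0.1453   0.09687   0.09687
  eq          7.893    0.2502     2.989
  solve Keq expr → x = 0.04844; check Q = 0.001138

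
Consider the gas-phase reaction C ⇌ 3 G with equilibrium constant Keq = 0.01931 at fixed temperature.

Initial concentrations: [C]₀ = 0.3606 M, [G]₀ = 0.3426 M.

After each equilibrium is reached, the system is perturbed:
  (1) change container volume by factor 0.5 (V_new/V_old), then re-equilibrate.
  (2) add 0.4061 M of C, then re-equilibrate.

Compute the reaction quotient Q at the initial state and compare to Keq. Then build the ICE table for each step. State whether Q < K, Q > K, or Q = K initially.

Q₀ = 0.1115 vs Keq = 0.01931 ⇒ Q>K, reverse
Step 1:
                  C         G
  Initial    0.3606    0.3426
  Change    0.04785   -0.1435
  Equil      0.4084    0.1991
  solve Keq expr → x = -0.04785; check Q = 0.01931
Then change container volume by factor 0.5 (V_new/V_old).
Step 2:
                  C         G
  Initial    0.8169    0.3981
  Change    0.04752   -0.1425
  Equil      0.8644    0.2556
  solve Keq expr → x = -0.04752; check Q = 0.01931
Then add 0.4061 M of C.
Step 3:
                  C         G
  Initial     1.271    0.2556
  Change   -0.01138   0.03414
  Equil       1.259    0.2897
  solve Keq expr → x = 0.01138; check Q = 0.01931

Q₀ = 0.1115; Q > K (proceeds reverse)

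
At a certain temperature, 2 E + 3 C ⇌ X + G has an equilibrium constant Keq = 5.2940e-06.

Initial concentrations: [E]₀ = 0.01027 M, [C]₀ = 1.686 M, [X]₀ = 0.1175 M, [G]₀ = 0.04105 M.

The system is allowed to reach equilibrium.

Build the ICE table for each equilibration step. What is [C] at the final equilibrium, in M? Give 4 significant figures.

[C]_eq = 1.809 M

Q₀ = 9.542 vs Keq = 5.2940e-06 ⇒ Q>K, reverse
Step 1:
                   E          C          X          G
  init       0.01027      1.686     0.1175    0.04105
  Δ          0.08209     0.1231   -0.04105   -0.04105
  eq         0.09236      1.809    0.07645 3.4978e-06
  solve Keq expr → x = -0.04105; check Q = 5.2940e-06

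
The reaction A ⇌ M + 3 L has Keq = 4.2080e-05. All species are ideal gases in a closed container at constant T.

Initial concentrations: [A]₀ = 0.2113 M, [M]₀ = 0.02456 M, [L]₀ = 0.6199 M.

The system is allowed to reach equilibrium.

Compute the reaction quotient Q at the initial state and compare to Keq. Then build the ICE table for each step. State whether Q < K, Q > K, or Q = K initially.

Q₀ = 0.02769; Q > K (proceeds reverse)

Q₀ = 0.02769 vs Keq = 4.2080e-05 ⇒ Q>K, reverse
Step 1:
                   A          M          L
  init        0.2113    0.02456     0.6199
  Δ           0.0245    -0.0245    -0.0735
  eq          0.2358 6.0825e-05     0.5464
  solve Keq expr → x = -0.0245; check Q = 4.2080e-05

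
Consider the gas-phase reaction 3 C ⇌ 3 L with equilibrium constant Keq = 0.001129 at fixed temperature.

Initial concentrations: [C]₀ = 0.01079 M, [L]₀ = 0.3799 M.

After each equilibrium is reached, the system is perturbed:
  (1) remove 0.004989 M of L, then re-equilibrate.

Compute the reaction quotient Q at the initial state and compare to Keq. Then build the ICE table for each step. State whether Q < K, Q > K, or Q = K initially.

Q₀ = 4.3646e+04; Q > K (proceeds reverse)

Q₀ = 4.3646e+04 vs Keq = 0.001129 ⇒ Q>K, reverse
Step 1:
                  C         L
  init      0.01079    0.3799
  Δ          0.3431   -0.3431
  eq         0.3538   0.03684
  solve Keq expr → x = -0.1144; check Q = 0.001129
Then remove 0.004989 M of L.
Step 2:
                  C         L
  init       0.3538   0.03186
  Δ       -0.004519  0.004519
  eq         0.3493   0.03637
  solve Keq expr → x = 0.001506; check Q = 0.001129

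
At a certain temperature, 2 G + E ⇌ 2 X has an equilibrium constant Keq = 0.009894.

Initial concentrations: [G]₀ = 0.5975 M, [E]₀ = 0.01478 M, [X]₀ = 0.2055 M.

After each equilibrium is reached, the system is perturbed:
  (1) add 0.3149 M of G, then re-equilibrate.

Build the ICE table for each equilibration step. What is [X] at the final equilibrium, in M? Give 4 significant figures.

Q₀ = 8.003 vs Keq = 0.009894 ⇒ Q>K, reverse
Step 1:
                   G          E          X
  Initial     0.5975    0.01478     0.2055
  Change      0.1804    0.09021    -0.1804
  Equil       0.7779      0.105    0.02507
  solve Keq expr → x = -0.09021; check Q = 0.009894
Then add 0.3149 M of G.
Step 2:
                   G          E          X
  Initial      1.093      0.105    0.02507
  Change   -0.009092  -0.004546   0.009092
  Equil        1.084     0.1004    0.03416
  solve Keq expr → x = 0.004546; check Q = 0.009894

[X]_eq = 0.03416 M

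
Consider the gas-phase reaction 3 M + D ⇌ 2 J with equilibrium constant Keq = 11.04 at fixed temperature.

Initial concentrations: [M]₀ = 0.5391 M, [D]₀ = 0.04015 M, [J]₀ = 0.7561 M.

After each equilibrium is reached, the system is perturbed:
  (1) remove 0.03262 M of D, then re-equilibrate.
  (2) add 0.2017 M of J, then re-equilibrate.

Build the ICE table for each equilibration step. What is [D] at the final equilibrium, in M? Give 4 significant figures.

[D]_eq = 0.09977 M

Q₀ = 90.88 vs Keq = 11.04 ⇒ Q>K, reverse
Step 1:
                    M           D           J
  Initial      0.5391     0.04015      0.7561
  Change       0.1783     0.05945     -0.1189
  Equil        0.7174      0.0996      0.6372
  solve Keq expr → x = -0.05945; check Q = 11.04
Then remove 0.03262 M of D.
Step 2:
                    M           D           J
  Initial      0.7174     0.06698      0.6372
  Change       0.0368     0.01227    -0.02453
  Equil        0.7542     0.07924      0.6127
  solve Keq expr → x = -0.01227; check Q = 11.04
Then add 0.2017 M of J.
Step 3:
                    M           D           J
  Initial      0.7542     0.07924      0.8144
  Change      0.06157     0.02052    -0.04105
  Equil        0.8158     0.09977      0.7733
  solve Keq expr → x = -0.02052; check Q = 11.04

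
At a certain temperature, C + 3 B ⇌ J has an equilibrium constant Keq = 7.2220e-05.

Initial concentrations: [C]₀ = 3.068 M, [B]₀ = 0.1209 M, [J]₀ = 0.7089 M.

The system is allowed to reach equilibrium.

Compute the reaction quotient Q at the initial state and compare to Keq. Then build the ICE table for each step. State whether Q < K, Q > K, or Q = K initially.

Q₀ = 130.8; Q > K (proceeds reverse)

Q₀ = 130.8 vs Keq = 7.2220e-05 ⇒ Q>K, reverse
Step 1:
                    C           B           J
  Initial       3.068      0.1209      0.7089
  Change       0.7058       2.118     -0.7058
  Equil         3.774       2.238    0.003057
  solve Keq expr → x = -0.7058; check Q = 7.2220e-05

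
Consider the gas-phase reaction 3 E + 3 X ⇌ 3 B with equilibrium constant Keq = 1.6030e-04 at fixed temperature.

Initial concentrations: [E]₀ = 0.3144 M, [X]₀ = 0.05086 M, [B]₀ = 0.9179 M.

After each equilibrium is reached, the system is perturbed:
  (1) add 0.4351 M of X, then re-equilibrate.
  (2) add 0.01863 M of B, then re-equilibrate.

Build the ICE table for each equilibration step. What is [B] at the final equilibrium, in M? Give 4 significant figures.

[B]_eq = 0.08475 M

Q₀ = 1.8915e+05 vs Keq = 1.6030e-04 ⇒ Q>K, reverse
Step 1:
                   E          X          B
  I           0.3144    0.05086     0.9179
  C           0.8598     0.8598    -0.8598
  E            1.174     0.9107    0.05809
  solve Keq expr → x = -0.2866; check Q = 1.6030e-04
Then add 0.4351 M of X.
Step 2:
                   E          X          B
  I            1.174      1.346    0.05809
  C         -0.02444   -0.02444    0.02444
  E             1.15      1.321    0.08253
  solve Keq expr → x = 0.008147; check Q = 1.6030e-04
Then add 0.01863 M of B.
Step 3:
                   E          X          B
  I             1.15      1.321     0.1012
  C          0.01641    0.01641   -0.01641
  E            1.166      1.338    0.08475
  solve Keq expr → x = -0.005471; check Q = 1.6030e-04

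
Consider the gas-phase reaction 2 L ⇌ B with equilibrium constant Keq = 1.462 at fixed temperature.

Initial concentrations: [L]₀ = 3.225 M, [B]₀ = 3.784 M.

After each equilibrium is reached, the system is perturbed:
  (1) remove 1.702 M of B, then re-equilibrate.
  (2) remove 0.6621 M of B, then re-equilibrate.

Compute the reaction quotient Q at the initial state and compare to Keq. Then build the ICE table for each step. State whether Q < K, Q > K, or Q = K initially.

Q₀ = 0.3638; Q < K (proceeds forward)

Q₀ = 0.3638 vs Keq = 1.462 ⇒ Q<K, forward
Step 1:
                  L         B
  Initial     3.225     3.784
  Change     -1.467    0.7336
  Equil       1.758     4.518
  solve Keq expr → x = 0.7336; check Q = 1.462
Then remove 1.702 M of B.
Step 2:
                  L         B
  Initial     1.758     2.816
  Change      -0.33     0.165
  Equil       1.428     2.981
  solve Keq expr → x = 0.165; check Q = 1.462
Then remove 0.6621 M of B.
Step 3:
                  L         B
  Initial     1.428     2.318
  Change    -0.1485   0.07426
  Equil       1.279     2.393
  solve Keq expr → x = 0.07426; check Q = 1.462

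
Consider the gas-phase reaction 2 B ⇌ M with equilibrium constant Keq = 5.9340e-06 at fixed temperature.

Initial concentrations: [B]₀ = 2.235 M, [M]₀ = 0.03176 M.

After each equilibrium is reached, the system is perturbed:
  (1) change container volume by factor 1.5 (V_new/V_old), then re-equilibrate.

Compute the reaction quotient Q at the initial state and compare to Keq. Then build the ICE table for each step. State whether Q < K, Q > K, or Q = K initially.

Q₀ = 0.006358; Q > K (proceeds reverse)

Q₀ = 0.006358 vs Keq = 5.9340e-06 ⇒ Q>K, reverse
Step 1:
                    B           M
  Initial       2.235     0.03176
  Change      0.06346    -0.03173
  Equil         2.298  3.1349e-05
  solve Keq expr → x = -0.03173; check Q = 5.9340e-06
Then change container volume by factor 1.5 (V_new/V_old).
Step 2:
                    B           M
  Initial       1.532  2.0899e-05
  Change   1.3932e-05 -6.9661e-06
  Equil         1.532  1.3933e-05
  solve Keq expr → x = -6.9661e-06; check Q = 5.9340e-06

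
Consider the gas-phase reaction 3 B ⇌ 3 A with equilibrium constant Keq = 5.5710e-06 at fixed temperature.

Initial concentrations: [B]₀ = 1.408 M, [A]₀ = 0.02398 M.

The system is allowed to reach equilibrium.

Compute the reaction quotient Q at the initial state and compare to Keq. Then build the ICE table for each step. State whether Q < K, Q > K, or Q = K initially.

Q₀ = 4.9401e-06 vs Keq = 5.5710e-06 ⇒ Q<K, forward
Step 1:
                  B         A
  I           1.408   0.02398
  C       -9.6307e-04 9.6307e-04
  E           1.407   0.02494
  solve Keq expr → x = 3.2102e-04; check Q = 5.5710e-06

Q₀ = 4.9401e-06; Q < K (proceeds forward)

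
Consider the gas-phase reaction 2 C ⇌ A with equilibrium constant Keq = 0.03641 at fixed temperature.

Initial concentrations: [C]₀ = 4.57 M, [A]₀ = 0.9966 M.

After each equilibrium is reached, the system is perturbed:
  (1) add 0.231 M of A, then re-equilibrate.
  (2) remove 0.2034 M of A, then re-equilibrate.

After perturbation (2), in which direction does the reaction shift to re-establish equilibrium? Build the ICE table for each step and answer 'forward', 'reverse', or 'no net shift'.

Q₀ = 0.04772 vs Keq = 0.03641 ⇒ Q>K, reverse
Step 1:
                    C           A
  init           4.57      0.9966
  Δ            0.2802     -0.1401
  eq             4.85      0.8565
  solve Keq expr → x = -0.1401; check Q = 0.03641
Then add 0.231 M of A.
Step 2:
                    C           A
  init           4.85       1.088
  Δ            0.2677     -0.1338
  eq            5.118      0.9537
  solve Keq expr → x = -0.1338; check Q = 0.03641
Then remove 0.2034 M of A.
Step 3:
                    C           A
  init          5.118      0.7503
  Δ           -0.2354      0.1177
  eq            4.882       0.868
  solve Keq expr → x = 0.1177; check Q = 0.03641

Direction: forward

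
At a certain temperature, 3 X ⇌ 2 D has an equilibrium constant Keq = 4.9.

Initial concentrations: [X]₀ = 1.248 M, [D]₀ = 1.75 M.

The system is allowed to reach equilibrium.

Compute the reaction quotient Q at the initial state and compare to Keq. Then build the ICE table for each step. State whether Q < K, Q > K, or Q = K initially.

Q₀ = 1.576; Q < K (proceeds forward)

Q₀ = 1.576 vs Keq = 4.9 ⇒ Q<K, forward
Step 1:
                   X          D
  I            1.248       1.75
  C           -0.324      0.216
  E            0.924      1.966
  solve Keq expr → x = 0.108; check Q = 4.9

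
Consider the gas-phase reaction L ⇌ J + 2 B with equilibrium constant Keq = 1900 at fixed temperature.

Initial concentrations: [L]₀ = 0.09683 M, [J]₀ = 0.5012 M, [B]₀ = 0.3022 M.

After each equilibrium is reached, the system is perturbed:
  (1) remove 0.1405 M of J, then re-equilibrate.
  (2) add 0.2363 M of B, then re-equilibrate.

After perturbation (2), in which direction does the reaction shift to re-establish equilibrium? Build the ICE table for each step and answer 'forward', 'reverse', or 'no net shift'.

Q₀ = 0.4727 vs Keq = 1900 ⇒ Q<K, forward
Step 1:
                    L           J           B
  I           0.09683      0.5012      0.3022
  C          -0.09675     0.09675      0.1935
  E        7.7332e-05       0.598      0.4957
  solve Keq expr → x = 0.09675; check Q = 1900
Then remove 0.1405 M of J.
Step 2:
                    L           J           B
  I        7.7332e-05      0.4575      0.4957
  C       -1.8160e-05  1.8160e-05  3.6319e-05
  E        5.9173e-05      0.4575      0.4957
  solve Keq expr → x = 1.8160e-05; check Q = 1900
Then add 0.2363 M of B.
Step 3:
                    L           J           B
  I        5.9173e-05      0.4575       0.732
  C        6.9786e-05 -6.9786e-05 -1.3957e-04
  E        1.2896e-04      0.4574      0.7319
  solve Keq expr → x = -6.9786e-05; check Q = 1900

Direction: reverse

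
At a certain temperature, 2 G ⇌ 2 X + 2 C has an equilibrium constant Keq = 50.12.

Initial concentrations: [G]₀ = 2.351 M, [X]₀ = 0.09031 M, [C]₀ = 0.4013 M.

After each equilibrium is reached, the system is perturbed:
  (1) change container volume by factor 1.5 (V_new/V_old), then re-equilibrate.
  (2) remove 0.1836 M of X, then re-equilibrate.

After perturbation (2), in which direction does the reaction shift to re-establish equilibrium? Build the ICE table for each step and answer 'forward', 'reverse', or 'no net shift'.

Q₀ = 2.3763e-04 vs Keq = 50.12 ⇒ Q<K, forward
Step 1:
                   G          X          C
  init         2.351    0.09031     0.4013
  Δ           -1.777      1.777      1.777
  eq          0.5744      1.867      2.178
  solve Keq expr → x = 0.8883; check Q = 50.12
Then change container volume by factor 1.5 (V_new/V_old).
Step 2:
                   G          X          C
  init        0.3829      1.245      1.452
  Δ         -0.09157    0.09157    0.09157
  eq          0.2913      1.336      1.544
  solve Keq expr → x = 0.04578; check Q = 50.12
Then remove 0.1836 M of X.
Step 3:
                   G          X          C
  init        0.2913      1.153      1.544
  Δ          -0.0289     0.0289     0.0289
  eq          0.2624      1.182      1.572
  solve Keq expr → x = 0.01445; check Q = 50.12

Direction: forward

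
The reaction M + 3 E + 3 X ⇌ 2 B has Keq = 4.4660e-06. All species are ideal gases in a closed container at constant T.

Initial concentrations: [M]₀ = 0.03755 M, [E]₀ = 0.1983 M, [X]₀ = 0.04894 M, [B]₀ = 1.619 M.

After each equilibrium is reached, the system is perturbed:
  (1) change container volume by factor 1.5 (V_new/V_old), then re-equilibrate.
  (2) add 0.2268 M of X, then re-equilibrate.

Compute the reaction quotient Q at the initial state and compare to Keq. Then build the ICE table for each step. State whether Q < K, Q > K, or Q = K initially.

Q₀ = 7.6370e+07; Q > K (proceeds reverse)

Q₀ = 7.6370e+07 vs Keq = 4.4660e-06 ⇒ Q>K, reverse
Step 1:
                   M          E          X          B
  I          0.03755     0.1983    0.04894      1.619
  C           0.7943      2.383      2.383     -1.589
  E           0.8319      2.581      2.432    0.03032
  solve Keq expr → x = -0.7943; check Q = 4.4660e-06
Then change container volume by factor 1.5 (V_new/V_old).
Step 2:
                   M          E          X          B
  I           0.5546      1.721      1.621    0.02021
  C         0.006291    0.01887    0.01887   -0.01258
  E           0.5609       1.74       1.64   0.007629
  solve Keq expr → x = -0.006291; check Q = 4.4660e-06
Then add 0.2268 M of X.
Step 3:
                   M          E          X          B
  I           0.5609       1.74      1.867   0.007629
  C       -7.9626e-04  -0.002389  -0.002389   0.001593
  E           0.5601      1.737      1.865   0.009222
  solve Keq expr → x = 7.9626e-04; check Q = 4.4660e-06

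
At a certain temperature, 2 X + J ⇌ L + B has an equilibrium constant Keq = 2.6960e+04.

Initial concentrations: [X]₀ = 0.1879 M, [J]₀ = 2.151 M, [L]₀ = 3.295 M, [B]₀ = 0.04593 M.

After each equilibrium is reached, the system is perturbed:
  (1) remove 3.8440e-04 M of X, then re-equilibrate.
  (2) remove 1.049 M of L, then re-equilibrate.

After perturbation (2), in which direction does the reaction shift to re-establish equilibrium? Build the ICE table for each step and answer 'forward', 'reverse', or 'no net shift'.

Direction: forward

Q₀ = 1.993 vs Keq = 2.6960e+04 ⇒ Q<K, forward
Step 1:
                    X           J           L           B
  init         0.1879       2.151       3.295     0.04593
  Δ            -0.185     -0.0925      0.0925      0.0925
  eq         0.002907       2.059       3.387      0.1384
  solve Keq expr → x = 0.0925; check Q = 2.6960e+04
Then remove 3.8440e-04 M of X.
Step 2:
                    X           J           L           B
  init       0.002522       2.059       3.387      0.1384
  Δ        3.8218e-04  1.9109e-04 -1.9109e-04 -1.9109e-04
  eq         0.002905       2.059       3.387      0.1382
  solve Keq expr → x = -1.9109e-04; check Q = 2.6960e+04
Then remove 1.049 M of L.
Step 3:
                    X           J           L           B
  init       0.002905       2.059       2.338      0.1382
  Δ       -4.8890e-04 -2.4445e-04  2.4445e-04  2.4445e-04
  eq         0.002416       2.058       2.339      0.1385
  solve Keq expr → x = 2.4445e-04; check Q = 2.6960e+04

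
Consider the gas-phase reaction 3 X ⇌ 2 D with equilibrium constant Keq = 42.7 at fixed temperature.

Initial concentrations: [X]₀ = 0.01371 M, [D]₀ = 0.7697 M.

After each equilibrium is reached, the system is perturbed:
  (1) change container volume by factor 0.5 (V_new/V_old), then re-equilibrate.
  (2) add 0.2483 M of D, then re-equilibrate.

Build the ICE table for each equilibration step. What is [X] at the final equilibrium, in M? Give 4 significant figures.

Q₀ = 2.2990e+05 vs Keq = 42.7 ⇒ Q>K, reverse
Step 1:
                   X          D
  Initial    0.01371     0.7697
  Change      0.1982    -0.1321
  Equil       0.2119     0.6376
  solve Keq expr → x = -0.06607; check Q = 42.7
Then change container volume by factor 0.5 (V_new/V_old).
Step 2:
                   X          D
  Initial     0.4239      1.275
  Change    -0.07832    0.05221
  Equil       0.3455      1.327
  solve Keq expr → x = 0.02611; check Q = 42.7
Then add 0.2483 M of D.
Step 3:
                   X          D
  Initial     0.3455      1.576
  Change     0.03772   -0.02515
  Equil       0.3833       1.55
  solve Keq expr → x = -0.01257; check Q = 42.7

[X]_eq = 0.3833 M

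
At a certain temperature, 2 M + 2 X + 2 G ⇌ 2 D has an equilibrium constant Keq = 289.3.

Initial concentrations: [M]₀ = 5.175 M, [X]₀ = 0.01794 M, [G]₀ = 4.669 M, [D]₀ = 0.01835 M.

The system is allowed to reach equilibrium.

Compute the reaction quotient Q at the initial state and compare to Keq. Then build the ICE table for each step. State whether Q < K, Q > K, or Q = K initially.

Q₀ = 0.001792 vs Keq = 289.3 ⇒ Q<K, forward
Step 1:
                   M          X          G          D
  I            5.175    0.01794      4.669    0.01835
  C         -0.01785   -0.01785   -0.01785    0.01785
  E            5.157 8.8732e-05      4.651     0.0362
  solve Keq expr → x = 0.008926; check Q = 289.3

Q₀ = 0.001792; Q < K (proceeds forward)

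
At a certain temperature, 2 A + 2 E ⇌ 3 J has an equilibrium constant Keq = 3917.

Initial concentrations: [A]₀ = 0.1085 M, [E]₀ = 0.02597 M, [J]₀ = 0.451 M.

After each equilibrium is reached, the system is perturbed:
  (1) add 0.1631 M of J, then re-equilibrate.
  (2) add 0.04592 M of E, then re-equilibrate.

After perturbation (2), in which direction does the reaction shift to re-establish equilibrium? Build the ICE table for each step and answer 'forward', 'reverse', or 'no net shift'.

Q₀ = 1.1554e+04 vs Keq = 3917 ⇒ Q>K, reverse
Step 1:
                  A         E         J
  Initial    0.1085   0.02597     0.451
  Change    0.01187   0.01187  -0.01781
  Equil      0.1204   0.03784    0.4332
  solve Keq expr → x = -0.005937; check Q = 3917
Then add 0.1631 M of J.
Step 2:
                  A         E         J
  Initial    0.1204   0.03784    0.5963
  Change    0.01402   0.01402  -0.02104
  Equil      0.1344   0.05187    0.5753
  solve Keq expr → x = -0.007012; check Q = 3917
Then add 0.04592 M of E.
Step 3:
                  A         E         J
  Initial    0.1344   0.09779    0.5753
  Change   -0.02643  -0.02643   0.03965
  Equil       0.108   0.07136    0.6149
  solve Keq expr → x = 0.01322; check Q = 3917

Direction: forward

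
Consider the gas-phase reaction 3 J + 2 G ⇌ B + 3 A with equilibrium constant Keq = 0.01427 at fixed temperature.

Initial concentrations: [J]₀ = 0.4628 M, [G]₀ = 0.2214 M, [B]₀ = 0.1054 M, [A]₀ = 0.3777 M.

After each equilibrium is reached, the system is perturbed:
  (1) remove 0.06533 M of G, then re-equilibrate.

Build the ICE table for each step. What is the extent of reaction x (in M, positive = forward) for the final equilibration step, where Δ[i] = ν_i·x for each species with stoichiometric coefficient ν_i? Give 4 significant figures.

x = -0.004507 M

Q₀ = 1.169 vs Keq = 0.01427 ⇒ Q>K, reverse
Step 1:
                  J         G         B         A
  I          0.4628    0.2214    0.1054    0.3777
  C          0.1725     0.115  -0.05749   -0.1725
  E          0.6353    0.3364   0.04791    0.2052
  solve Keq expr → x = -0.05749; check Q = 0.01427
Then remove 0.06533 M of G.
Step 2:
                  J         G         B         A
  I          0.6353    0.2711   0.04791    0.2052
  C         0.01352  0.009014 -0.004507  -0.01352
  E          0.6488    0.2801    0.0434    0.1917
  solve Keq expr → x = -0.004507; check Q = 0.01427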